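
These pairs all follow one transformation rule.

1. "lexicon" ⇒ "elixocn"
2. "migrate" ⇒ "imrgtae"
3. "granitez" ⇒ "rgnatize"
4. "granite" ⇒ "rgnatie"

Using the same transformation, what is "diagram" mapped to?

idgaarm

The rule is to swap each adjacent pair of characters (1↔2, 3↔4, ...).
For "diagram" the result is "idgaarm".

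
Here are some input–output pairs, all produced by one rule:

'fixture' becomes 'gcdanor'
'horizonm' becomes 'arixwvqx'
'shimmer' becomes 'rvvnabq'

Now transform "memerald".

The pattern: move the first 2 characters to the end (rotate left by 2), then shift every letter 9 places forward in the alphabet (wrapping around).
On "memerald": the first step gives "meraldme", and the second then gives "vnajumvn".

vnajumvn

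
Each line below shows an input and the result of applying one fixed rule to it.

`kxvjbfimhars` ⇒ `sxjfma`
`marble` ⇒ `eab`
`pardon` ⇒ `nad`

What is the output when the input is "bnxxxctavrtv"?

vnxcar

Looking at the pairs, the operation is to move the last 2 characters to the front (rotate right by 2), then keep every other character starting from the second (positions 2nd, 4th, 6th, ...).
Applying both steps to "bnxxxctavrtv": "tvbnxxxctavr", then "vnxcar".
(Check on "marble": → "lemarb" → "eab" ✓)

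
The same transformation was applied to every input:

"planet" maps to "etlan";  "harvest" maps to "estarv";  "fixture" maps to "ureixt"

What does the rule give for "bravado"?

Looking at the pairs, the operation is to delete the first character, then move the first 3 characters to the end (rotate left by 3).
"bravado" → "ravado" → "adorav".

adorav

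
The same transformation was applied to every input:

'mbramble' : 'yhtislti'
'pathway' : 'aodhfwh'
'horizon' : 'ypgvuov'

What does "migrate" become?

In each case the input is transformed by: shift every letter 7 places forward in the alphabet (wrapping around), then move the first 2 characters to the end (rotate left by 2).
For "migrate", step one produces "tpnyhal"; step two turns that into "nyhaltp".

nyhaltp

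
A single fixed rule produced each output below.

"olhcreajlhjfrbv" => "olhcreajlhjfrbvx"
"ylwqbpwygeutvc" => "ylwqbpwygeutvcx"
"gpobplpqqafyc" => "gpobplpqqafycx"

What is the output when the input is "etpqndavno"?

etpqndavnox

Looking at the pairs, the operation is to append "x".
For "etpqndavno" the result is "etpqndavnox".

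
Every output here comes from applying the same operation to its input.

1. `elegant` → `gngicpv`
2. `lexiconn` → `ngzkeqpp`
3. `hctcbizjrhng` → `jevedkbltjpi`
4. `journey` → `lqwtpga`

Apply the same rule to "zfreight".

bhtgkijv

In each case the input is transformed by: shift every letter 2 places forward in the alphabet (wrapping around).
Doing the same to "zfreight": "bhtgkijv".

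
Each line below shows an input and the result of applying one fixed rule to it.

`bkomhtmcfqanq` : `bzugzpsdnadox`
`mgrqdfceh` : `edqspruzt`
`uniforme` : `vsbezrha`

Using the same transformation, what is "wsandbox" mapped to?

Each output is the input with this applied: shift every letter 13 places forward in the alphabet (wrapping around) — i.e. ROT13, then move the first 2 characters to the end (rotate left by 2).
Applying both steps to "wsandbox": "jfnaqobk", then "naqobkjf".

naqobkjf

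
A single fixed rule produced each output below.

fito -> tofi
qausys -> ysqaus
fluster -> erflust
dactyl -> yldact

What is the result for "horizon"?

Rule — move the last 2 characters to the front (rotate right by 2).
For "horizon" the result is "onhoriz".

onhoriz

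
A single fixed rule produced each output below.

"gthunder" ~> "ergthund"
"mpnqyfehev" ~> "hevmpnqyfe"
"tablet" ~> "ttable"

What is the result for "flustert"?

rtfluste

What's happening: swap the front and back halves of the string, then move the first 2 characters to the end (rotate left by 2).
On "flustert" that produces "rtfluste".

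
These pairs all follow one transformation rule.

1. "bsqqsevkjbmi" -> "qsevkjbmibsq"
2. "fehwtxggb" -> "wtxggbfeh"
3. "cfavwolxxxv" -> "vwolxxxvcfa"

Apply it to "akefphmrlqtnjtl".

fphmrlqtnjtlake

In each case the input is transformed by: move the first 3 characters to the end (rotate left by 3).
Applying that to "akefphmrlqtnjtl" gives "fphmrlqtnjtlake".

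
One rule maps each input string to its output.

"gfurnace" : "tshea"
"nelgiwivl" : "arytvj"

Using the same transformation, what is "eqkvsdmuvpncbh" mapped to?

rdxifqzhica

The pattern: shift every letter 13 places forward in the alphabet (wrapping around) — i.e. ROT13, then delete the last 3 characters.
For "eqkvsdmuvpncbh", step one produces "rdxifqzhicapou"; step two turns that into "rdxifqzhica".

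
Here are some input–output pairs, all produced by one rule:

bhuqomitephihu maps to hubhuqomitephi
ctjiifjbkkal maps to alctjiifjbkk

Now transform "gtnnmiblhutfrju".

Rule — move the last 2 characters to the front (rotate right by 2).
For "gtnnmiblhutfrju" the result is "jugtnnmiblhutfr".

jugtnnmiblhutfr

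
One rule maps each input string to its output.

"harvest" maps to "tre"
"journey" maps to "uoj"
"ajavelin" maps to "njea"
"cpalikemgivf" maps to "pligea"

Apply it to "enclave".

Each output is the input with this applied: sort the characters into reverse alphabetical order, then keep every other character starting from the second (positions 2nd, 4th, 6th, ...).
Doing the same to "enclave": "nec".

nec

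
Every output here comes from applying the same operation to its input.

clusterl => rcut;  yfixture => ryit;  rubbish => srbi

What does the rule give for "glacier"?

The rule is to move the last 2 characters to the front (rotate right by 2), then keep every other character starting from the first (positions 1st, 3rd, 5th, ...).
Working it through for "glacier": intermediate "erglaci", final "egai".

egai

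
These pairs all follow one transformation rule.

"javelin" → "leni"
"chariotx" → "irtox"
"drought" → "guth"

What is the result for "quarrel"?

rrle

In each case the input is transformed by: delete the first 3 characters, then swap each adjacent pair of characters (1↔2, 3↔4, ...).
For "quarrel", step one produces "rrel"; step two turns that into "rrle".
(Check on "drought": → "ught" → "guth" ✓)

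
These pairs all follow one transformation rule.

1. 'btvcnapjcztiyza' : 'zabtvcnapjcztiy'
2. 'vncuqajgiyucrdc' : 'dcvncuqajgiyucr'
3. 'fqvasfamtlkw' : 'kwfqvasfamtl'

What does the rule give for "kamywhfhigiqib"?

The transformation: move the last 2 characters to the front (rotate right by 2).
On "kamywhfhigiqib" that produces "ibkamywhfhigiq".

ibkamywhfhigiq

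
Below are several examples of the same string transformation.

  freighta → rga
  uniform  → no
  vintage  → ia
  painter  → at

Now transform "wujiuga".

In each case the input is transformed by: keep one character in every 3, starting at position 2 (positions 2nd, 5th, 8th, ...).
Doing the same to "wujiuga": "uu".

uu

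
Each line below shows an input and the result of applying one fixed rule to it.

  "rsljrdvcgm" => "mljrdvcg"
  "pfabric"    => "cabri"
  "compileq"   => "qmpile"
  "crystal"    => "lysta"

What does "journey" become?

yurne

The transformation: delete the first 2 characters, then move the last character to the front.
Working it through for "journey": intermediate "urney", final "yurne".
(Check on "pfabric": → "abric" → "cabri" ✓)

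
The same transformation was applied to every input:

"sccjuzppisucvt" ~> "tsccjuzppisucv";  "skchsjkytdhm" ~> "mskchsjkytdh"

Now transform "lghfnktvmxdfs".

slghfnktvmxdf

Rule — move the last character to the front.
For "lghfnktvmxdfs" the result is "slghfnktvmxdf".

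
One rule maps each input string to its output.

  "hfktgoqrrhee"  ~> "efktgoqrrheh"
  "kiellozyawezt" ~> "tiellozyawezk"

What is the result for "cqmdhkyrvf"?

fqmdhkyrvc

In each case the input is transformed by: swap the first and last characters.
On "cqmdhkyrvf" that produces "fqmdhkyrvc".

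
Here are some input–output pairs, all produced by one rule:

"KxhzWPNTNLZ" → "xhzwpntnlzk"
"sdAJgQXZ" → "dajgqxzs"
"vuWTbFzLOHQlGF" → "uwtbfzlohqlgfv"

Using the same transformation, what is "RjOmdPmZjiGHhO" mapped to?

Looking at the pairs, the operation is to move the first character to the end, then convert every letter to lowercase.
Starting from "RjOmdPmZjiGHhO": after the first operation, "jOmdPmZjiGHhOR"; after the second, "jomdpmzjighhor".

jomdpmzjighhor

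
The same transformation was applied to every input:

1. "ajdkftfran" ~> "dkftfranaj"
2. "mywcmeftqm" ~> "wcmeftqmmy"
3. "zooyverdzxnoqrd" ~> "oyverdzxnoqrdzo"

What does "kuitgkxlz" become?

The transformation: move the first 2 characters to the end (rotate left by 2).
Applying that to "kuitgkxlz" gives "itgkxlzku".

itgkxlzku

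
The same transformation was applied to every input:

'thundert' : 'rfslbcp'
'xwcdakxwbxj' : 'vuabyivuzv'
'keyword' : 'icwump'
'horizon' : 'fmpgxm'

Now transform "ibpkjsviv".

gznihqtg

The transformation: delete the last character, then shift every letter 2 places backward in the alphabet (wrapping around).
On "ibpkjsviv": the first step gives "ibpkjsvi", and the second then gives "gznihqtg".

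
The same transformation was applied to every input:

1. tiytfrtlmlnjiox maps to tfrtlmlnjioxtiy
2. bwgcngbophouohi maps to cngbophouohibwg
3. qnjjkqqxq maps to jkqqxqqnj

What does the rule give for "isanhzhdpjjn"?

nhzhdpjjnisa

In each case the input is transformed by: move the first 3 characters to the end (rotate left by 3).
So "isanhzhdpjjn" becomes "nhzhdpjjnisa".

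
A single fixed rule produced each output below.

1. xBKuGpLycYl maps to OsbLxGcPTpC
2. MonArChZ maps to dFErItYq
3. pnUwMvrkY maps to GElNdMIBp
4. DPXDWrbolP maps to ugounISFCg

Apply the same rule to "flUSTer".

Looking at the pairs, the operation is to shift every letter 9 places backward in the alphabet (wrapping around), then flip the case of every letter.
For "flUSTer", step one produces "wcLJKvi"; step two turns that into "WCljkVI".
(Check on "pnUwMvrkY": → "geLnDmibP" → "GElNdMIBp" ✓)

WCljkVI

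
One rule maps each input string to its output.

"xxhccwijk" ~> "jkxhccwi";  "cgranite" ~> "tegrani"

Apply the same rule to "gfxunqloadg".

In each case the input is transformed by: delete the first character, then move the last 2 characters to the front (rotate right by 2).
Applying both steps to "gfxunqloadg": "fxunqloadg", then "dgfxunqloa".

dgfxunqloa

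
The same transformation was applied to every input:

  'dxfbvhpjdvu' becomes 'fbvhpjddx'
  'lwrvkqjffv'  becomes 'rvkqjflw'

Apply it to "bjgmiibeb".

In each case the input is transformed by: delete the last 2 characters, then move the first 2 characters to the end (rotate left by 2).
Working it through for "bjgmiibeb": intermediate "bjgmiib", final "gmiibbj".

gmiibbj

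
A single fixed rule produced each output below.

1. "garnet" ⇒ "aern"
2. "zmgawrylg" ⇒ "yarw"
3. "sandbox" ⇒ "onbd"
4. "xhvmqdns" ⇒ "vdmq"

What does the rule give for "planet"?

What's happening: take characters alternately from the front and the back (1st, last, 2nd, 2nd-last, ...), then keep only the last 4 characters.
Applying both steps to "planet": "ptlean", then "lean".

lean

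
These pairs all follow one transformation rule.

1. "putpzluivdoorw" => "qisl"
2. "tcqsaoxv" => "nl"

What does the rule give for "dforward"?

Rule — shift every letter 3 places backward in the alphabet (wrapping around), then keep one character in every 3, starting at position 3 (positions 3rd, 6th, 9th, ...).
On "dforward": the first step gives "aclotxoa", and the second then gives "lx".

lx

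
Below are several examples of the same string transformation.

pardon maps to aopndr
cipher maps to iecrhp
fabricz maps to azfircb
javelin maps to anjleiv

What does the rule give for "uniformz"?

Each output is the input with this applied: swap each adjacent pair of characters (1↔2, 3↔4, ...), then take characters alternately from the front and the back (1st, last, 2nd, 2nd-last, ...).
"uniformz" → "nufirozm" → "nmuzfoir".

nmuzfoir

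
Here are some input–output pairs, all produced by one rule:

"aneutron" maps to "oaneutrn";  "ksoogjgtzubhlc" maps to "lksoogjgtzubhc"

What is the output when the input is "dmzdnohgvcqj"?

The rule is to move the last character to the front, then swap the first and last characters.
Starting from "dmzdnohgvcqj": after the first operation, "jdmzdnohgvcq"; after the second, "qdmzdnohgvcj".

qdmzdnohgvcj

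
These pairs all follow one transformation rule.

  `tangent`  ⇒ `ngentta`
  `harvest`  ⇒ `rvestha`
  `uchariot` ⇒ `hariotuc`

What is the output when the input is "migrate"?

gratemi

Looking at the pairs, the operation is to move the first 2 characters to the end (rotate left by 2).
"migrate" → "gratemi".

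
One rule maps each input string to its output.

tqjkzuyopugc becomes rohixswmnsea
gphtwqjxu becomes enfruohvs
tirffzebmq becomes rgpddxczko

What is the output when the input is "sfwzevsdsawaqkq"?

Rule — shift every letter 2 places backward in the alphabet (wrapping around).
So "sfwzevsdsawaqkq" becomes "qduxctqbqyuyoio".

qduxctqbqyuyoio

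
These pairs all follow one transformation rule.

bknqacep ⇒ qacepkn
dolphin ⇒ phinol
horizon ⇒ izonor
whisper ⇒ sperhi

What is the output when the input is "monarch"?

archon

Each output is the input with this applied: delete the first character, then move the first 2 characters to the end (rotate left by 2).
Applying both steps to "monarch": "onarch", then "archon".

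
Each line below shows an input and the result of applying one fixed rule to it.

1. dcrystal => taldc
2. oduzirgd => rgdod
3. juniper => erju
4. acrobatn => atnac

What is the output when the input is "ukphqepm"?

What's happening: move the first 2 characters to the end (rotate left by 2), then delete the first 3 characters.
"ukphqepm" → "epmuk".

epmuk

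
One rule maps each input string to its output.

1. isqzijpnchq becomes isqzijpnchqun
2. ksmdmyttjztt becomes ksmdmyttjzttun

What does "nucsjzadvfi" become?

The rule is to append "un".
On "nucsjzadvfi" that produces "nucsjzadvfiun".

nucsjzadvfiun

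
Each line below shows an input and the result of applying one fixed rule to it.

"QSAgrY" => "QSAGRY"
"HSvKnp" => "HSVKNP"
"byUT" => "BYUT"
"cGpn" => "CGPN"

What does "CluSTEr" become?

Looking at the pairs, the operation is to convert every letter to uppercase.
Applying that to "CluSTEr" gives "CLUSTER".

CLUSTER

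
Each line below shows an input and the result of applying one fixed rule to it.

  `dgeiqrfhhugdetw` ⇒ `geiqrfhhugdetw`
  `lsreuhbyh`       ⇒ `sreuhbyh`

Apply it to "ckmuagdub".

kmuagdub

Each output is the input with this applied: delete the first character.
So "ckmuagdub" becomes "kmuagdub".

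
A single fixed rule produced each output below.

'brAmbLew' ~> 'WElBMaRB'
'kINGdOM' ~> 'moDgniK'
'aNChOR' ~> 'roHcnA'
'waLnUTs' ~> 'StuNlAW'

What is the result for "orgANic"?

In each case the input is transformed by: reverse the string, then flip the case of every letter.
On "orgANic": the first step gives "ciNAgro", and the second then gives "CInaGRO".

CInaGRO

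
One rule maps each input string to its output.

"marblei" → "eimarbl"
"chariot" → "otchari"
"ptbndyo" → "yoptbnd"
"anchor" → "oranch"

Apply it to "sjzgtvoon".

Looking at the pairs, the operation is to move the last 2 characters to the front (rotate right by 2).
"sjzgtvoon" → "onsjzgtvo".

onsjzgtvo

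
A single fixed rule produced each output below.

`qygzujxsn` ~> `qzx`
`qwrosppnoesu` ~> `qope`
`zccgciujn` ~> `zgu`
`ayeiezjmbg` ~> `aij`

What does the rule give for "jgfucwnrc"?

jun

The transformation: delete the last 2 characters, then keep one character in every 3, starting at position 1 (positions 1st, 4th, 7th, ...).
Working it through for "jgfucwnrc": intermediate "jgfucwn", final "jun".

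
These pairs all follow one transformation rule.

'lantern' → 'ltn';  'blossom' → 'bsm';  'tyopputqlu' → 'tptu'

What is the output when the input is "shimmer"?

smr

Each output is the input with this applied: keep one character in every 3, starting at position 1 (positions 1st, 4th, 7th, ...).
Applying that to "shimmer" gives "smr".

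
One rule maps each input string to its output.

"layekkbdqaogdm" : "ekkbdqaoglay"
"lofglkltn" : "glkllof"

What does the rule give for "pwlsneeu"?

Each output is the input with this applied: delete the last 2 characters, then move the first 3 characters to the end (rotate left by 3).
Starting from "pwlsneeu": after the first operation, "pwlsne"; after the second, "snepwl".

snepwl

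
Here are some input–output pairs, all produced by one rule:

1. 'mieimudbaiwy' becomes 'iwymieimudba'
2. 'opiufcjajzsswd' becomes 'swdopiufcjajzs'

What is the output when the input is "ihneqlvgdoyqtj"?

The rule is to move the last 3 characters to the front (rotate right by 3).
On "ihneqlvgdoyqtj" that produces "qtjihneqlvgdoy".

qtjihneqlvgdoy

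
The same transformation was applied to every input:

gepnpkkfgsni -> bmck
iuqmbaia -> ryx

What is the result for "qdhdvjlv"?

Each output is the input with this applied: keep one character in every 3, starting at position 2 (positions 2nd, 5th, 8th, ...), then shift every letter 3 places backward in the alphabet (wrapping around).
On "qdhdvjlv": the first step gives "dvv", and the second then gives "ass".

ass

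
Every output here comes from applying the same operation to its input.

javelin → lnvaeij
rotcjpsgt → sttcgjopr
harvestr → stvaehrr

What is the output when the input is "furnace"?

nruacef

The rule is to sort the characters into alphabetical order, then move the last 3 characters to the front (rotate right by 3).
Doing the same to "furnace": "nruacef".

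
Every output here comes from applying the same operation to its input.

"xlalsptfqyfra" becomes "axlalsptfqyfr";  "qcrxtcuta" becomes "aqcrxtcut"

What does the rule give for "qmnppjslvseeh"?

The pattern: move the last character to the front.
For "qmnppjslvseeh" the result is "hqmnppjslvsee".

hqmnppjslvsee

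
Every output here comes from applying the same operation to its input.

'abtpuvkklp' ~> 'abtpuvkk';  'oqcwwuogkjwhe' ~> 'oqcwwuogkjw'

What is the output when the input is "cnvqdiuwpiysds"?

Each output is the input with this applied: delete the last 2 characters.
For "cnvqdiuwpiysds" the result is "cnvqdiuwpiys".

cnvqdiuwpiys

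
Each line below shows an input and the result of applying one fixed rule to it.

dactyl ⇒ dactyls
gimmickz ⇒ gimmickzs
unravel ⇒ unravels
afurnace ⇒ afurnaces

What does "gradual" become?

Rule — append "s".
For "gradual" the result is "graduals".

graduals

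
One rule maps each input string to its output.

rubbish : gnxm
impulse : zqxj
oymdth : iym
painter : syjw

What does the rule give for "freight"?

nlmy

Each output is the input with this applied: delete the first 3 characters, then shift every letter 5 places forward in the alphabet (wrapping around).
For "freight" the result is "nlmy".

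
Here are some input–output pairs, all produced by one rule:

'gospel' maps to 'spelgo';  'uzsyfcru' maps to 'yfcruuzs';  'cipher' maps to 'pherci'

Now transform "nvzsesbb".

sesbbnvz

Each output is the input with this applied: swap the front and back halves of the string, then move the last character to the front.
Starting from "nvzsesbb": after the first operation, "esbbnvzs"; after the second, "sesbbnvz".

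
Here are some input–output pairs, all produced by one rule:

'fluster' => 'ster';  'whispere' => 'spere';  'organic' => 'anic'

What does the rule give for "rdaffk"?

ffk

In each case the input is transformed by: delete the first 3 characters.
Applying that to "rdaffk" gives "ffk".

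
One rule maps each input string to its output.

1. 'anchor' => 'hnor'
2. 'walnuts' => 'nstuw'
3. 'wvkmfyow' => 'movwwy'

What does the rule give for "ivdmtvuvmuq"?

What's happening: sort the characters into alphabetical order, then delete the first 2 characters.
Applying that to "ivdmtvuvmuq" gives "mmqtuuvvv".
(Check on "wvkmfyow": → "fkmovwwy" → "movwwy" ✓)

mmqtuuvvv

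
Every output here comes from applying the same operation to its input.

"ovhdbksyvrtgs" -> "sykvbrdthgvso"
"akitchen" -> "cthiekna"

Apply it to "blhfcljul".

The rule is to take characters alternately from the front and the back (1st, last, 2nd, 2nd-last, ...), then reverse the string.
For "blhfcljul", step one produces "blluhjflc"; step two turns that into "clfjhullb".

clfjhullb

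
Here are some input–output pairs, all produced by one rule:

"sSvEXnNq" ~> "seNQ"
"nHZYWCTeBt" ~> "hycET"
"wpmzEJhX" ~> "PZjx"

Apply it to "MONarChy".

oAcY

In each case the input is transformed by: keep every other character starting from the second (positions 2nd, 4th, 6th, ...), then flip the case of every letter.
So "MONarChy" becomes "oAcY".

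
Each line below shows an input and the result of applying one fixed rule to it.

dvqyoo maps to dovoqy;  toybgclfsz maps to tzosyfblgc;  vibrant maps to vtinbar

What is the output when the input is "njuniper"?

nrjeupni

Looking at the pairs, the operation is to take characters alternately from the front and the back (1st, last, 2nd, 2nd-last, ...).
Doing the same to "njuniper": "nrjeupni".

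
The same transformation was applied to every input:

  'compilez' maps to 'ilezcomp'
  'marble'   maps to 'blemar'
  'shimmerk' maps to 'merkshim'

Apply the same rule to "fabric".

ricfab

The pattern: swap the front and back halves of the string.
On "fabric" that produces "ricfab".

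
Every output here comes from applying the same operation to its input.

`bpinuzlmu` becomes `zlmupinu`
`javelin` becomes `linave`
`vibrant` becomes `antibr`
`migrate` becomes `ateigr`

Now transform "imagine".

inemag

Rule — delete the first character, then swap the front and back halves of the string.
Starting from "imagine": after the first operation, "magine"; after the second, "inemag".
(Check on "migrate": → "igrate" → "ateigr" ✓)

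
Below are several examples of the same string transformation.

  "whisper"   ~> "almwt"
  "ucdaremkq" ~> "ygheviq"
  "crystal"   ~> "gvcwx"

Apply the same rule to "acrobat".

Looking at the pairs, the operation is to shift every letter 4 places forward in the alphabet (wrapping around), then delete the last 2 characters.
"acrobat" → "egvsfex" → "egvsf".
(Check on "whisper": → "almwtiv" → "almwt" ✓)

egvsf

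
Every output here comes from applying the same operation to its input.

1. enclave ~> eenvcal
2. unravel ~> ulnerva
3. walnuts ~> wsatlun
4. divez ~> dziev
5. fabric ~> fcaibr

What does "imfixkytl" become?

ilmtfyikx

The rule is to take characters alternately from the front and the back (1st, last, 2nd, 2nd-last, ...).
On "imfixkytl" that produces "ilmtfyikx".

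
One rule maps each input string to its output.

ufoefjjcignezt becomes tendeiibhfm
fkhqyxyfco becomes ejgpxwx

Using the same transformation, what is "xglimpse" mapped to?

The transformation: delete the last 3 characters, then shift every letter 1 place backward in the alphabet (wrapping around).
For "xglimpse", step one produces "xglim"; step two turns that into "wfkhl".
(Check on "ufoefjjcignezt": → "ufoefjjcign" → "tendeiibhfm" ✓)

wfkhl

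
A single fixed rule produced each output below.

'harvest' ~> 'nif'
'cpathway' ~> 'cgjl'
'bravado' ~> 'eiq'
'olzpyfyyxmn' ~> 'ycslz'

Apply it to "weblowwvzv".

The pattern: shift every letter 13 places forward in the alphabet (wrapping around) — i.e. ROT13, then keep every other character starting from the second (positions 2nd, 4th, 6th, ...).
"weblowwvzv" → "jroybjjimi" → "ryjii".
(Check on "olzpyfyyxmn": → "bymclsllkza" → "ycslz" ✓)

ryjii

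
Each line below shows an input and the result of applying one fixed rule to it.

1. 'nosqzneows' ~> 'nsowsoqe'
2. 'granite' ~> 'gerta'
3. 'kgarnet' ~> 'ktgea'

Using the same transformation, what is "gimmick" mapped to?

gkicm

What's happening: take characters alternately from the front and the back (1st, last, 2nd, 2nd-last, ...), then delete the last 2 characters.
On "gimmick": the first step gives "gkicmim", and the second then gives "gkicm".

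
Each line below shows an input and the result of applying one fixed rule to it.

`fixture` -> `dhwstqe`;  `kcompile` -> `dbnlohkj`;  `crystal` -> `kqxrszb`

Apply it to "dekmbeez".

ydjladdc

Rule — shift every letter 1 place backward in the alphabet (wrapping around), then swap the first and last characters.
On "dekmbeez": the first step gives "cdjladdy", and the second then gives "ydjladdc".
(Check on "crystal": → "bqxrszk" → "kqxrszb" ✓)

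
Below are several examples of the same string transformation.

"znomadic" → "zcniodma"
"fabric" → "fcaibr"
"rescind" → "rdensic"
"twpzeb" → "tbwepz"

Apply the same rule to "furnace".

The pattern: take characters alternately from the front and the back (1st, last, 2nd, 2nd-last, ...).
Doing the same to "furnace": "feucran".

feucran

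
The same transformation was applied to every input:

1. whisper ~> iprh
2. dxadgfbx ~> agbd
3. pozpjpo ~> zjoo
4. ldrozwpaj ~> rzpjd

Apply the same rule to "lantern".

nena

In each case the input is transformed by: move the first 2 characters to the end (rotate left by 2), then keep every other character starting from the first (positions 1st, 3rd, 5th, ...).
On "lantern": the first step gives "nternla", and the second then gives "nena".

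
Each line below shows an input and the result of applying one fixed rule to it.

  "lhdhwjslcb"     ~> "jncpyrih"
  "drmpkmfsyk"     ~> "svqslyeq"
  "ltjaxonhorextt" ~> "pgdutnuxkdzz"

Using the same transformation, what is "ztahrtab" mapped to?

The pattern: shift every letter 6 places forward in the alphabet (wrapping around), then delete the first 2 characters.
Applying both steps to "ztahrtab": "fzgnxzgh", then "gnxzgh".

gnxzgh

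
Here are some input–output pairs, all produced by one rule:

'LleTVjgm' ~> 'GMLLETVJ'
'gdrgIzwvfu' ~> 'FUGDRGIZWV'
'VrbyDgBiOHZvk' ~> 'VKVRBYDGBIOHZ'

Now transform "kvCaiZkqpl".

PLKVCAIZKQ

In each case the input is transformed by: move the last 2 characters to the front (rotate right by 2), then convert every letter to uppercase.
Working it through for "kvCaiZkqpl": intermediate "plkvCaiZkq", final "PLKVCAIZKQ".
(Check on "gdrgIzwvfu": → "fugdrgIzwv" → "FUGDRGIZWV" ✓)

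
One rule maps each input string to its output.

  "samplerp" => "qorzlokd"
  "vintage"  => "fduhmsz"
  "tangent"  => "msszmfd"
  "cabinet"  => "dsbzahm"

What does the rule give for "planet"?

dsokzm

Each output is the input with this applied: move the last 2 characters to the front (rotate right by 2), then shift every letter 1 place backward in the alphabet (wrapping around).
For "planet", step one produces "etplan"; step two turns that into "dsokzm".
(Check on "tangent": → "nttange" → "msszmfd" ✓)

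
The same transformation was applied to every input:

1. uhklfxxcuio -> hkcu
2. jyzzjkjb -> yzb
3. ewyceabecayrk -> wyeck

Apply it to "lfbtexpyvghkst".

The transformation: swap each adjacent pair of characters (1↔2, 3↔4, ...), then keep one character in every 3, starting at position 1 (positions 1st, 4th, 7th, ...).
On "lfbtexpyvghkst": the first step gives "fltbxeypgvkhts", and the second then gives "fbyvt".

fbyvt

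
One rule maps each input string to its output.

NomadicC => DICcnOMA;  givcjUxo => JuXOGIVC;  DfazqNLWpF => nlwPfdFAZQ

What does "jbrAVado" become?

The pattern: swap the front and back halves of the string, then flip the case of every letter.
On "jbrAVado" that produces "vADOJBRa".
(Check on "DfazqNLWpF": → "NLWpFDfazq" → "nlwPfdFAZQ" ✓)

vADOJBRa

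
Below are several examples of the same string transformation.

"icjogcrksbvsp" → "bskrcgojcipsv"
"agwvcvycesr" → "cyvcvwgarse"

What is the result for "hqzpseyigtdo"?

giyespzqhodt

In each case the input is transformed by: reverse the string, then move the first 3 characters to the end (rotate left by 3).
Applying both steps to "hqzpseyigtdo": "odtgiyespzqh", then "giyespzqhodt".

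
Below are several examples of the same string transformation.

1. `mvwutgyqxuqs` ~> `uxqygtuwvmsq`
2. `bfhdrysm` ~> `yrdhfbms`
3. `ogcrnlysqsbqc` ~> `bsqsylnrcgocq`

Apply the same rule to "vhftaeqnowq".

Looking at the pairs, the operation is to reverse the string, then move the first 2 characters to the end (rotate left by 2).
Applying both steps to "vhftaeqnowq": "qwonqeatfhv", then "onqeatfhvqw".
(Check on "bfhdrysm": → "msyrdhfb" → "yrdhfbms" ✓)

onqeatfhvqw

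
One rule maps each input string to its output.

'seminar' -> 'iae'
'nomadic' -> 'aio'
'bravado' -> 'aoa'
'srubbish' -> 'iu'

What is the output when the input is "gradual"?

In each case the input is transformed by: move the first 3 characters to the end (rotate left by 3), then keep only the vowels.
Starting from "gradual": after the first operation, "dualgra"; after the second, "uaa".
(Check on "srubbish": → "bbishsru" → "iu" ✓)

uaa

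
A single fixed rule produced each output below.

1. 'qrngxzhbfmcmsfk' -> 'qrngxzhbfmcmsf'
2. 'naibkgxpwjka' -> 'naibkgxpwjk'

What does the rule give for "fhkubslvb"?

Looking at the pairs, the operation is to delete the last character.
Applying that to "fhkubslvb" gives "fhkubslv".

fhkubslv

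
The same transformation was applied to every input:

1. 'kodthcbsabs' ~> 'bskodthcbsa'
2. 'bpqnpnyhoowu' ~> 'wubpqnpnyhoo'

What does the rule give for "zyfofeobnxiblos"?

The rule is to move the last 2 characters to the front (rotate right by 2).
On "zyfofeobnxiblos" that produces "oszyfofeobnxibl".

oszyfofeobnxibl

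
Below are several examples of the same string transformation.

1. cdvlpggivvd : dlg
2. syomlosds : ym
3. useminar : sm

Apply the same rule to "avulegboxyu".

The rule is to keep every other character starting from the second (positions 2nd, 4th, 6th, ...), then delete the last 2 characters.
Starting from "avulegboxyu": after the first operation, "vlgoy"; after the second, "vlg".

vlg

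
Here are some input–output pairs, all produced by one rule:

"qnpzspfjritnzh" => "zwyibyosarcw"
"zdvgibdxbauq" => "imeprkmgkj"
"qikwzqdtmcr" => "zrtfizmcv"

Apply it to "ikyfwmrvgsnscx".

rthofvaepbwb

Each output is the input with this applied: delete the last 2 characters, then shift every letter 9 places forward in the alphabet (wrapping around).
Doing the same to "ikyfwmrvgsnscx": "rthofvaepbwb".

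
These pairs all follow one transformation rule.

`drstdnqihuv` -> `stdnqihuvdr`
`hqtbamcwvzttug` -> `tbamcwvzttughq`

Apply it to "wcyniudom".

Rule — move the first 2 characters to the end (rotate left by 2).
On "wcyniudom" that produces "yniudomwc".

yniudomwc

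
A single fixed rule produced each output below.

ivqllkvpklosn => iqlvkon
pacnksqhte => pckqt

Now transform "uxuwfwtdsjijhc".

uuftsih

What's happening: keep every other character starting from the first (positions 1st, 3rd, 5th, ...).
"uxuwfwtdsjijhc" → "uuftsih".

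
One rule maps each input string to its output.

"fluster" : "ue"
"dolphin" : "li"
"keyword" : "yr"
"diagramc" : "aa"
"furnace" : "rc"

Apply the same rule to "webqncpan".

bcn

Looking at the pairs, the operation is to keep one character in every 3, starting at position 3 (positions 3rd, 6th, 9th, ...).
Applying that to "webqncpan" gives "bcn".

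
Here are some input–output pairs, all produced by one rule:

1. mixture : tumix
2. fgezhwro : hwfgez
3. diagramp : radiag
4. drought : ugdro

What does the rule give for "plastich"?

tiplas

The rule is to delete the last 2 characters, then move the last 2 characters to the front (rotate right by 2).
Applying both steps to "plastich": "plasti", then "tiplas".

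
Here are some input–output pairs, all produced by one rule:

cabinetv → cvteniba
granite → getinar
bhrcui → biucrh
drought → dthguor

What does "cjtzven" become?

The rule is to reverse the string, then move the last character to the front.
"cjtzven" → "cnevztj".

cnevztj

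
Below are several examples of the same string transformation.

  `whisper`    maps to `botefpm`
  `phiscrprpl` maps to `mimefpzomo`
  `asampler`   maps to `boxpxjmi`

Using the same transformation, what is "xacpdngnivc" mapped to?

What's happening: shift every letter 3 places backward in the alphabet (wrapping around), then move the last 2 characters to the front (rotate right by 2).
"xacpdngnivc" → "uxzmakdkfsz" → "szuxzmakdkf".
(Check on "phiscrprpl": → "mefpzomomi" → "mimefpzomo" ✓)

szuxzmakdkf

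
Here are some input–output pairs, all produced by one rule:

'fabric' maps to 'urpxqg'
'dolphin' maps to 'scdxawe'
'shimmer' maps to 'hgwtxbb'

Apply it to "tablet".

iiptqa

In each case the input is transformed by: shift every letter 11 places backward in the alphabet (wrapping around), then take characters alternately from the front and the back (1st, last, 2nd, 2nd-last, ...).
Applying both steps to "tablet": "ipqati", then "iiptqa".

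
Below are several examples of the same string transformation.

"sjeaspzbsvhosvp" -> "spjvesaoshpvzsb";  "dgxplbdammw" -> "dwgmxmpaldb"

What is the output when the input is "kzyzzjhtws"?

Looking at the pairs, the operation is to take characters alternately from the front and the back (1st, last, 2nd, 2nd-last, ...).
"kzyzzjhtws" → "kszwytzhzj".

kszwytzhzj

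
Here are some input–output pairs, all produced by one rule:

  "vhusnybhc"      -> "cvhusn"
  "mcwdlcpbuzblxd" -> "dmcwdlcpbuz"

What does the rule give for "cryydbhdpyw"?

wcryydbh

Each output is the input with this applied: move the last character to the front, then delete the last 3 characters.
For "cryydbhdpyw", step one produces "wcryydbhdpy"; step two turns that into "wcryydbh".
(Check on "mcwdlcpbuzblxd": → "dmcwdlcpbuzblx" → "dmcwdlcpbuz" ✓)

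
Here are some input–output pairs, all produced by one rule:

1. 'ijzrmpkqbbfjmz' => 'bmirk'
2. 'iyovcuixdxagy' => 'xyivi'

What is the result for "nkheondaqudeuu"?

uuned

The pattern: keep one character in every 3, starting at position 1 (positions 1st, 4th, 7th, ...), then move the first 3 characters to the end (rotate left by 3).
For "nkheondaqudeuu", step one produces "neduu"; step two turns that into "uuned".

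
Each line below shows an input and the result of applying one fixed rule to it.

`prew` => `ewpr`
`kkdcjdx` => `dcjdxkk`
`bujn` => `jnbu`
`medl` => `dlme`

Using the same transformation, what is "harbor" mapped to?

Looking at the pairs, the operation is to move the first 2 characters to the end (rotate left by 2).
So "harbor" becomes "rborha".

rborha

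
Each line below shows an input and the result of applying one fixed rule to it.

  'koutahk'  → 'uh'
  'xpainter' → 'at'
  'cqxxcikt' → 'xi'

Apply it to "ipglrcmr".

The transformation: keep one character in every 3, starting at position 3 (positions 3rd, 6th, 9th, ...).
For "ipglrcmr" the result is "gc".

gc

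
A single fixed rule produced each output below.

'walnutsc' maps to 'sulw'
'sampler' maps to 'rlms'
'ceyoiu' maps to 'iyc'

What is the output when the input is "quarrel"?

In each case the input is transformed by: keep every other character starting from the first (positions 1st, 3rd, 5th, ...), then reverse the string.
"quarrel" → "qarl" → "lraq".

lraq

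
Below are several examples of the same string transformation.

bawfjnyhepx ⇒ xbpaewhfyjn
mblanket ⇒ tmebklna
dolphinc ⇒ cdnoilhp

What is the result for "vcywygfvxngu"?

uvgcnyxwvyfg

In each case the input is transformed by: take characters alternately from the front and the back (1st, last, 2nd, 2nd-last, ...), then swap each adjacent pair of characters (1↔2, 3↔4, ...).
Starting from "vcywygfvxngu": after the first operation, "vucgynwxyvgf"; after the second, "uvgcnyxwvyfg".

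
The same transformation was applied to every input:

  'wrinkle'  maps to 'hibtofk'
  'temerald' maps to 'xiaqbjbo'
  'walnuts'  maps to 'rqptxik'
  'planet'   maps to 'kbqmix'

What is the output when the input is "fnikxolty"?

iqvckfhul

The rule is to shift every letter 3 places backward in the alphabet (wrapping around), then move the last 3 characters to the front (rotate right by 3).
Doing the same to "fnikxolty": "iqvckfhul".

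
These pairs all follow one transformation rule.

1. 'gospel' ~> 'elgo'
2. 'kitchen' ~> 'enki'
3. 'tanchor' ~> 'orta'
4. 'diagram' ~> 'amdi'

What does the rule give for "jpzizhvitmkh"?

khjp

What's happening: move the first 2 characters to the end (rotate left by 2), then keep only the last 4 characters.
Working it through for "jpzizhvitmkh": intermediate "zizhvitmkhjp", final "khjp".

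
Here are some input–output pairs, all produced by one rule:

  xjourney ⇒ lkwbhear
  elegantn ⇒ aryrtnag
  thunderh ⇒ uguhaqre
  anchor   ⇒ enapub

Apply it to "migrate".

The rule is to move the last character to the front, then shift every letter 13 places forward in the alphabet (wrapping around) — i.e. ROT13.
On "migrate": the first step gives "emigrat", and the second then gives "rzvteng".

rzvteng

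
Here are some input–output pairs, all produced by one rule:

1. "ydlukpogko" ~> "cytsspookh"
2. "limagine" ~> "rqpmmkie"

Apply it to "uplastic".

yxwtpmge

In each case the input is transformed by: sort the characters into reverse alphabetical order, then shift every letter 4 places forward in the alphabet (wrapping around).
Working it through for "uplastic": intermediate "utsplica", final "yxwtpmge".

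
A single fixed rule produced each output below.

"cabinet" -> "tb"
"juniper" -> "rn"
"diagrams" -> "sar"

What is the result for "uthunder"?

rhn

The rule is to take characters alternately from the front and the back (1st, last, 2nd, 2nd-last, ...), then keep one character in every 3, starting at position 2 (positions 2nd, 5th, 8th, ...).
"uthunder" → "urtehdun" → "rhn".
(Check on "juniper": → "jruenpi" → "rn" ✓)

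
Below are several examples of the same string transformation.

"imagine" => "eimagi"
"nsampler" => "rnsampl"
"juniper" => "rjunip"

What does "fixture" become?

efixtu

Rule — move the last 2 characters to the front (rotate right by 2), then delete the first character.
"fixture" → "refixtu" → "efixtu".
(Check on "nsampler": → "ernsampl" → "rnsampl" ✓)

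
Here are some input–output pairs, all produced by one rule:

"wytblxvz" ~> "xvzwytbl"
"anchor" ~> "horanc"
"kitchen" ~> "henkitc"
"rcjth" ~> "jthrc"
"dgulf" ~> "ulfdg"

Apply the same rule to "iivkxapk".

The transformation: move the last 3 characters to the front (rotate right by 3).
For "iivkxapk" the result is "apkiivkx".

apkiivkx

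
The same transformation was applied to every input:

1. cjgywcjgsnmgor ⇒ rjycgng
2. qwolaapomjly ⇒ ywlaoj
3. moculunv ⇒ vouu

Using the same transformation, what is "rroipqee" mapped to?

eriq

Each output is the input with this applied: move the last 2 characters to the front (rotate right by 2), then keep every other character starting from the second (positions 2nd, 4th, 6th, ...).
"rroipqee" → "eerroipq" → "eriq".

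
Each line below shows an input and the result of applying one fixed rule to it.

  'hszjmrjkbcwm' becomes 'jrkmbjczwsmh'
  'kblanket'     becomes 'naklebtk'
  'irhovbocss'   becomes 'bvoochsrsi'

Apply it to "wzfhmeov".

mhefozvw

The transformation: swap the front and back halves of the string, then take characters alternately from the front and the back (1st, last, 2nd, 2nd-last, ...).
"wzfhmeov" → "mhefozvw".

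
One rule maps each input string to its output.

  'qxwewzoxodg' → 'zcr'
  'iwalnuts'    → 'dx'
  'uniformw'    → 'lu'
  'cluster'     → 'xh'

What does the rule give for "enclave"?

fy

Each output is the input with this applied: keep one character in every 3, starting at position 3 (positions 3rd, 6th, 9th, ...), then shift every letter 3 places forward in the alphabet (wrapping around).
Working it through for "enclave": intermediate "cv", final "fy".
(Check on "uniformw": → "ir" → "lu" ✓)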